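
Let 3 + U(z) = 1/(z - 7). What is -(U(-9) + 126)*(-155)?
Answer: 304885/16 ≈ 19055.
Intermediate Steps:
U(z) = -3 + 1/(-7 + z) (U(z) = -3 + 1/(z - 7) = -3 + 1/(-7 + z))
-(U(-9) + 126)*(-155) = -((22 - 3*(-9))/(-7 - 9) + 126)*(-155) = -((22 + 27)/(-16) + 126)*(-155) = -(-1/16*49 + 126)*(-155) = -(-49/16 + 126)*(-155) = -1967*(-155)/16 = -1*(-304885/16) = 304885/16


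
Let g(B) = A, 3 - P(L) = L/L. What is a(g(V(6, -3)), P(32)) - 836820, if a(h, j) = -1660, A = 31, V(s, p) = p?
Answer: -838480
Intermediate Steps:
P(L) = 2 (P(L) = 3 - L/L = 3 - 1*1 = 3 - 1 = 2)
g(B) = 31
a(g(V(6, -3)), P(32)) - 836820 = -1660 - 836820 = -838480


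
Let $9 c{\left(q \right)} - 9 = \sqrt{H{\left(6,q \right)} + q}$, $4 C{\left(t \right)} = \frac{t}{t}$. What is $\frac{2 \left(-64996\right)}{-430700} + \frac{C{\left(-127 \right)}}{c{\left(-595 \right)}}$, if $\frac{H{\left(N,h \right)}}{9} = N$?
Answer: $\frac{89576699}{267895400} - \frac{9 i \sqrt{541}}{2488} \approx 0.33437 - 0.084138 i$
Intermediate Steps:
$H{\left(N,h \right)} = 9 N$
$C{\left(t \right)} = \frac{1}{4}$ ($C{\left(t \right)} = \frac{t \frac{1}{t}}{4} = \frac{1}{4} \cdot 1 = \frac{1}{4}$)
$c{\left(q \right)} = 1 + \frac{\sqrt{54 + q}}{9}$ ($c{\left(q \right)} = 1 + \frac{\sqrt{9 \cdot 6 + q}}{9} = 1 + \frac{\sqrt{54 + q}}{9}$)
$\frac{2 \left(-64996\right)}{-430700} + \frac{C{\left(-127 \right)}}{c{\left(-595 \right)}} = \frac{2 \left(-64996\right)}{-430700} + \frac{1}{4 \left(1 + \frac{\sqrt{54 - 595}}{9}\right)} = \left(-129992\right) \left(- \frac{1}{430700}\right) + \frac{1}{4 \left(1 + \frac{\sqrt{-541}}{9}\right)} = \frac{32498}{107675} + \frac{1}{4 \left(1 + \frac{i \sqrt{541}}{9}\right)}$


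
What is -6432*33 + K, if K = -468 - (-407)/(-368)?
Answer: -78282839/368 ≈ -2.1273e+5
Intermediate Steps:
K = -172631/368 (K = -468 - (-407)*(-1)/368 = -468 - 1*407/368 = -468 - 407/368 = -172631/368 ≈ -469.11)
-6432*33 + K = -6432*33 - 172631/368 = -1072*198 - 172631/368 = -212256 - 172631/368 = -78282839/368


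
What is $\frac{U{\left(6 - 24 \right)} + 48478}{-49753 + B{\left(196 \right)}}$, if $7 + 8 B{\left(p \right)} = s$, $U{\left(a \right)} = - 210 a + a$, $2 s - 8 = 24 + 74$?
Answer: $- \frac{208960}{198989} \approx -1.0501$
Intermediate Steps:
$s = 53$ ($s = 4 + \frac{24 + 74}{2} = 4 + \frac{1}{2} \cdot 98 = 4 + 49 = 53$)
$U{\left(a \right)} = - 209 a$
$B{\left(p \right)} = \frac{23}{4}$ ($B{\left(p \right)} = - \frac{7}{8} + \frac{1}{8} \cdot 53 = - \frac{7}{8} + \frac{53}{8} = \frac{23}{4}$)
$\frac{U{\left(6 - 24 \right)} + 48478}{-49753 + B{\left(196 \right)}} = \frac{- 209 \left(6 - 24\right) + 48478}{-49753 + \frac{23}{4}} = \frac{- 209 \left(6 - 24\right) + 48478}{- \frac{198989}{4}} = \left(\left(-209\right) \left(-18\right) + 48478\right) \left(- \frac{4}{198989}\right) = \left(3762 + 48478\right) \left(- \frac{4}{198989}\right) = 52240 \left(- \frac{4}{198989}\right) = - \frac{208960}{198989}$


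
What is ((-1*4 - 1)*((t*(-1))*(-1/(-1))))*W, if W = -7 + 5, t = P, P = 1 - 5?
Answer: 40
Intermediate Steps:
P = -4
t = -4
W = -2
((-1*4 - 1)*((t*(-1))*(-1/(-1))))*W = ((-1*4 - 1)*((-4*(-1))*(-1/(-1))))*(-2) = ((-4 - 1)*(4*(-1*(-1))))*(-2) = -20*(-2) = 40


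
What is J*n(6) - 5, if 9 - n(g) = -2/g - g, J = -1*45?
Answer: -695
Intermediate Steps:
J = -45
n(g) = 9 + g + 2/g (n(g) = 9 - (-2/g - g) = 9 - (-g - 2/g) = 9 + (g + 2/g) = 9 + g + 2/g)
J*n(6) - 5 = -45*(9 + 6 + 2/6) - 5 = -45*(9 + 6 + 2*(⅙)) - 5 = -45*(9 + 6 + ⅓) - 5 = -45*46/3 - 5 = -690 - 5 = -695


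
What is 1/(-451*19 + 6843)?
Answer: -1/1726 ≈ -0.00057937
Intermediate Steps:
1/(-451*19 + 6843) = 1/(-8569 + 6843) = 1/(-1726) = -1/1726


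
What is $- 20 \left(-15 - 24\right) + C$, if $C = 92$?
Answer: $872$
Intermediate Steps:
$- 20 \left(-15 - 24\right) + C = - 20 \left(-15 - 24\right) + 92 = \left(-20\right) \left(-39\right) + 92 = 780 + 92 = 872$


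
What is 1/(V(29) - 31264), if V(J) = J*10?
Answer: -1/30974 ≈ -3.2285e-5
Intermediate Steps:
V(J) = 10*J
1/(V(29) - 31264) = 1/(10*29 - 31264) = 1/(290 - 31264) = 1/(-30974) = -1/30974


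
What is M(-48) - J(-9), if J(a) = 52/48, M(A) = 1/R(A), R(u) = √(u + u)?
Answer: -13/12 - I*√6/24 ≈ -1.0833 - 0.10206*I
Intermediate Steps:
R(u) = √2*√u (R(u) = √(2*u) = √2*√u)
M(A) = √2/(2*√A) (M(A) = 1/(√2*√A) = √2/(2*√A))
J(a) = 13/12 (J(a) = 52*(1/48) = 13/12)
M(-48) - J(-9) = √2/(2*√(-48)) - 1*13/12 = √2*(-I*√3/12)/2 - 13/12 = -I*√6/24 - 13/12 = -13/12 - I*√6/24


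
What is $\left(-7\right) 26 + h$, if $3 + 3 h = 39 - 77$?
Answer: $- \frac{587}{3} \approx -195.67$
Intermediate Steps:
$h = - \frac{41}{3}$ ($h = -1 + \frac{39 - 77}{3} = -1 + \frac{1}{3} \left(-38\right) = -1 - \frac{38}{3} = - \frac{41}{3} \approx -13.667$)
$\left(-7\right) 26 + h = \left(-7\right) 26 - \frac{41}{3} = -182 - \frac{41}{3} = - \frac{587}{3}$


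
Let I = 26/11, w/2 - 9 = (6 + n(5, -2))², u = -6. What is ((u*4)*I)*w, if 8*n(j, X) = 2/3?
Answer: -172250/33 ≈ -5219.7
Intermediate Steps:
n(j, X) = 1/12 (n(j, X) = (2/3)/8 = (2*(⅓))/8 = (⅛)*(⅔) = 1/12)
w = 6625/72 (w = 18 + 2*(6 + 1/12)² = 18 + 2*(73/12)² = 18 + 2*(5329/144) = 18 + 5329/72 = 6625/72 ≈ 92.014)
I = 26/11 (I = 26*(1/11) = 26/11 ≈ 2.3636)
((u*4)*I)*w = (-6*4*(26/11))*(6625/72) = -24*26/11*(6625/72) = -624/11*6625/72 = -172250/33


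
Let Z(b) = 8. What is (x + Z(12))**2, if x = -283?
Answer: 75625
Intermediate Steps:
(x + Z(12))**2 = (-283 + 8)**2 = (-275)**2 = 75625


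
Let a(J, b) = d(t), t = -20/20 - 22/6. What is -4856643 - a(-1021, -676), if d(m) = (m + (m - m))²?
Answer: -43709983/9 ≈ -4.8567e+6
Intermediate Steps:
t = -14/3 (t = -20*1/20 - 22*⅙ = -1 - 11/3 = -14/3 ≈ -4.6667)
d(m) = m² (d(m) = (m + 0)² = m²)
a(J, b) = 196/9 (a(J, b) = (-14/3)² = 196/9)
-4856643 - a(-1021, -676) = -4856643 - 1*196/9 = -4856643 - 196/9 = -43709983/9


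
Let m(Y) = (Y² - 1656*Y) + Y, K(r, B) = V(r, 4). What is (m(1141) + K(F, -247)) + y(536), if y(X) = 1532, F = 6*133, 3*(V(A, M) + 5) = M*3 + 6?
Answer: -584941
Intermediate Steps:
V(A, M) = -3 + M (V(A, M) = -5 + (M*3 + 6)/3 = -5 + (3*M + 6)/3 = -5 + (6 + 3*M)/3 = -5 + (2 + M) = -3 + M)
F = 798
K(r, B) = 1 (K(r, B) = -3 + 4 = 1)
m(Y) = Y² - 1655*Y
(m(1141) + K(F, -247)) + y(536) = (1141*(-1655 + 1141) + 1) + 1532 = (1141*(-514) + 1) + 1532 = (-586474 + 1) + 1532 = -586473 + 1532 = -584941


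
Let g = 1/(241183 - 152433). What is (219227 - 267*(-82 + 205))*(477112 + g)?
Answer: 3946135502263193/44375 ≈ 8.8927e+10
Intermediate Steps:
g = 1/88750 ≈ 1.1268e-5
(219227 - 267*(-82 + 205))*(477112 + g) = (219227 - 267*(-82 + 205))*(477112 + 1/88750) = (219227 - 267*123)*(42343690001/88750) = (219227 - 32841)*(42343690001/88750) = 186386*(42343690001/88750) = 3946135502263193/44375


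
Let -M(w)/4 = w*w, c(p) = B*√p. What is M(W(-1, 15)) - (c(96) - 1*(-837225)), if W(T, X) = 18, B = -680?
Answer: -838521 + 2720*√6 ≈ -8.3186e+5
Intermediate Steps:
c(p) = -680*√p
M(w) = -4*w² (M(w) = -4*w*w = -4*w²)
M(W(-1, 15)) - (c(96) - 1*(-837225)) = -4*18² - (-2720*√6 - 1*(-837225)) = -4*324 - (-2720*√6 + 837225) = -1296 - (-2720*√6 + 837225) = -1296 - (837225 - 2720*√6) = -1296 + (-837225 + 2720*√6) = -838521 + 2720*√6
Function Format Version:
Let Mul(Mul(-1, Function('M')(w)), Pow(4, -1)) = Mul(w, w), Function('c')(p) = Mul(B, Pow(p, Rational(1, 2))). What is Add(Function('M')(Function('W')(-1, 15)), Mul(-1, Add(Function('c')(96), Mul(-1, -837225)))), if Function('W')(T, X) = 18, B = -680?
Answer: Add(-838521, Mul(2720, Pow(6, Rational(1, 2)))) ≈ -8.3186e+5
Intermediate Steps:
Function('c')(p) = Mul(-680, Pow(p, Rational(1, 2)))
Function('M')(w) = Mul(-4, Pow(w, 2)) (Function('M')(w) = Mul(-4, Mul(w, w)) = Mul(-4, Pow(w, 2)))
Add(Function('M')(Function('W')(-1, 15)), Mul(-1, Add(Function('c')(96), Mul(-1, -837225)))) = Add(Mul(-4, Pow(18, 2)), Mul(-1, Add(Mul(-680, Pow(96, Rational(1, 2))), Mul(-1, -837225)))) = Add(Mul(-4, 324), Mul(-1, Add(Mul(-680, Mul(4, Pow(6, Rational(1, 2)))), 837225))) = Add(-1296, Mul(-1, Add(Mul(-2720, Pow(6, Rational(1, 2))), 837225))) = Add(-1296, Mul(-1, Add(837225, Mul(-2720, Pow(6, Rational(1, 2)))))) = Add(-1296, Add(-837225, Mul(2720, Pow(6, Rational(1, 2))))) = Add(-838521, Mul(2720, Pow(6, Rational(1, 2))))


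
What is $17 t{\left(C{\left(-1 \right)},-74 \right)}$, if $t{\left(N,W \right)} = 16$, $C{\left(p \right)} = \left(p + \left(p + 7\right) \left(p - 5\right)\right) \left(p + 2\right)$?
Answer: $272$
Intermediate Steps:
$C{\left(p \right)} = \left(2 + p\right) \left(p + \left(-5 + p\right) \left(7 + p\right)\right)$ ($C{\left(p \right)} = \left(p + \left(7 + p\right) \left(-5 + p\right)\right) \left(2 + p\right) = \left(p + \left(-5 + p\right) \left(7 + p\right)\right) \left(2 + p\right) = \left(2 + p\right) \left(p + \left(-5 + p\right) \left(7 + p\right)\right)$)
$17 t{\left(C{\left(-1 \right)},-74 \right)} = 17 \cdot 16 = 272$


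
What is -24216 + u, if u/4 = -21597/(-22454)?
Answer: -271829838/11227 ≈ -24212.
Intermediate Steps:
u = 43194/11227 (u = 4*(-21597/(-22454)) = 4*(-21597*(-1/22454)) = 4*(21597/22454) = 43194/11227 ≈ 3.8473)
-24216 + u = -24216 + 43194/11227 = -271829838/11227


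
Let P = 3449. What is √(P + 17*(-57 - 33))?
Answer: √1919 ≈ 43.806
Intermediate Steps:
√(P + 17*(-57 - 33)) = √(3449 + 17*(-57 - 33)) = √(3449 + 17*(-90)) = √(3449 - 1530) = √1919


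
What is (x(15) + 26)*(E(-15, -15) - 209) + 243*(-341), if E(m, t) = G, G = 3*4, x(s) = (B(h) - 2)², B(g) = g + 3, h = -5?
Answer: -91137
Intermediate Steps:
B(g) = 3 + g
x(s) = 16 (x(s) = ((3 - 5) - 2)² = (-2 - 2)² = (-4)² = 16)
G = 12
E(m, t) = 12
(x(15) + 26)*(E(-15, -15) - 209) + 243*(-341) = (16 + 26)*(12 - 209) + 243*(-341) = 42*(-197) - 82863 = -8274 - 82863 = -91137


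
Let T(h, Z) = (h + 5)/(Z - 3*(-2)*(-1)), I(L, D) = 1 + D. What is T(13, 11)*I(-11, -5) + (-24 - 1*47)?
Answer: -427/5 ≈ -85.400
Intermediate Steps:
T(h, Z) = (5 + h)/(-6 + Z) (T(h, Z) = (5 + h)/(Z + 6*(-1)) = (5 + h)/(Z - 6) = (5 + h)/(-6 + Z))
T(13, 11)*I(-11, -5) + (-24 - 1*47) = ((5 + 13)/(-6 + 11))*(1 - 5) + (-24 - 1*47) = (18/5)*(-4) + (-24 - 47) = ((1/5)*18)*(-4) - 71 = (18/5)*(-4) - 71 = -72/5 - 71 = -427/5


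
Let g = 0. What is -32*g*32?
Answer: 0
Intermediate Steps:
-32*g*32 = -32*0*32 = 0*32 = 0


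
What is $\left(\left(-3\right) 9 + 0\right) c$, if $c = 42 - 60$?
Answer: $486$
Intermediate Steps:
$c = -18$ ($c = 42 - 60 = -18$)
$\left(\left(-3\right) 9 + 0\right) c = \left(\left(-3\right) 9 + 0\right) \left(-18\right) = \left(-27 + 0\right) \left(-18\right) = \left(-27\right) \left(-18\right) = 486$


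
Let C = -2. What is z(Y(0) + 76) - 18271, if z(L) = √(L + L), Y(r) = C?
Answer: -18271 + 2*√37 ≈ -18259.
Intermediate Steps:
Y(r) = -2
z(L) = √2*√L (z(L) = √(2*L) = √2*√L)
z(Y(0) + 76) - 18271 = √2*√(-2 + 76) - 18271 = √2*√74 - 18271 = 2*√37 - 18271 = -18271 + 2*√37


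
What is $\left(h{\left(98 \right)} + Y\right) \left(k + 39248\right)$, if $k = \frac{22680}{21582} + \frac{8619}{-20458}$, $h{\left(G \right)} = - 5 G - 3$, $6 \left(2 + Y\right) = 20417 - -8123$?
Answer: $\frac{12308569635750275}{73587426} \approx 1.6726 \cdot 10^{8}$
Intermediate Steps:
$Y = \frac{14264}{3}$ ($Y = -2 + \frac{20417 - -8123}{6} = -2 + \frac{20417 + 8123}{6} = -2 + \frac{1}{6} \cdot 28540 = -2 + \frac{14270}{3} = \frac{14264}{3} \approx 4754.7$)
$h{\left(G \right)} = -3 - 5 G$
$k = \frac{15442899}{24529142}$ ($k = 22680 \cdot \frac{1}{21582} + 8619 \left(- \frac{1}{20458}\right) = \frac{1260}{1199} - \frac{8619}{20458} = \frac{15442899}{24529142} \approx 0.62957$)
$\left(h{\left(98 \right)} + Y\right) \left(k + 39248\right) = \left(\left(-3 - 490\right) + \frac{14264}{3}\right) \left(\frac{15442899}{24529142} + 39248\right) = \left(\left(-3 - 490\right) + \frac{14264}{3}\right) \frac{962735208115}{24529142} = \left(-493 + \frac{14264}{3}\right) \frac{962735208115}{24529142} = \frac{12785}{3} \cdot \frac{962735208115}{24529142} = \frac{12308569635750275}{73587426}$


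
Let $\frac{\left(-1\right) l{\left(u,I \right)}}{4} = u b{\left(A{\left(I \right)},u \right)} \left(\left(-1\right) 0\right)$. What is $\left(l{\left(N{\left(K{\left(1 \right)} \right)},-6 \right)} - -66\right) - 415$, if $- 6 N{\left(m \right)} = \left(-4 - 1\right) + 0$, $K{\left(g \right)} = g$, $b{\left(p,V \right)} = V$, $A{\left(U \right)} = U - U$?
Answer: $-349$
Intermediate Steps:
$A{\left(U \right)} = 0$
$N{\left(m \right)} = \frac{5}{6}$ ($N{\left(m \right)} = - \frac{\left(-4 - 1\right) + 0}{6} = - \frac{-5 + 0}{6} = \left(- \frac{1}{6}\right) \left(-5\right) = \frac{5}{6}$)
$l{\left(u,I \right)} = 0$ ($l{\left(u,I \right)} = - 4 u u \left(\left(-1\right) 0\right) = - 4 u^{2} \cdot 0 = \left(-4\right) 0 = 0$)
$\left(l{\left(N{\left(K{\left(1 \right)} \right)},-6 \right)} - -66\right) - 415 = \left(0 - -66\right) - 415 = \left(0 + 66\right) - 415 = 66 - 415 = -349$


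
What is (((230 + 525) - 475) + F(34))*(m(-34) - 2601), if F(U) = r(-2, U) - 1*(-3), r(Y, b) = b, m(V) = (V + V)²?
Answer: 641291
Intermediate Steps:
m(V) = 4*V² (m(V) = (2*V)² = 4*V²)
F(U) = 3 + U (F(U) = U - 1*(-3) = U + 3 = 3 + U)
(((230 + 525) - 475) + F(34))*(m(-34) - 2601) = (((230 + 525) - 475) + (3 + 34))*(4*(-34)² - 2601) = ((755 - 475) + 37)*(4*1156 - 2601) = (280 + 37)*(4624 - 2601) = 317*2023 = 641291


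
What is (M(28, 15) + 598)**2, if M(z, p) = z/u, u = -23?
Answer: 188403076/529 ≈ 3.5615e+5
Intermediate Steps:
M(z, p) = -z/23 (M(z, p) = z/(-23) = z*(-1/23) = -z/23)
(M(28, 15) + 598)**2 = (-1/23*28 + 598)**2 = (-28/23 + 598)**2 = (13726/23)**2 = 188403076/529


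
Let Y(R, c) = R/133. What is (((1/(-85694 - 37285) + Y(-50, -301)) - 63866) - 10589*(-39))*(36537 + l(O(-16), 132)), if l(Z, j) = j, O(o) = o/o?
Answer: 69793666079354396/5452069 ≈ 1.2801e+10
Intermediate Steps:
O(o) = 1
Y(R, c) = R/133 (Y(R, c) = R*(1/133) = R/133)
(((1/(-85694 - 37285) + Y(-50, -301)) - 63866) - 10589*(-39))*(36537 + l(O(-16), 132)) = (((1/(-85694 - 37285) + (1/133)*(-50)) - 63866) - 10589*(-39))*(36537 + 132) = (((1/(-122979) - 50/133) - 63866) + 412971)*36669 = (((-1/122979 - 50/133) - 63866) + 412971)*36669 = ((-6149083/16356207 - 63866) + 412971)*36669 = (-1044611665345/16356207 + 412971)*36669 = (5710027495652/16356207)*36669 = 69793666079354396/5452069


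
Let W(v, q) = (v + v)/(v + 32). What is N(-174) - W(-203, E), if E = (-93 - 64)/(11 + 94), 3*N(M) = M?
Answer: -10324/171 ≈ -60.374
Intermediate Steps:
N(M) = M/3
E = -157/105 ≈ -1.4952
W(v, q) = 2*v/(32 + v) (W(v, q) = (2*v)/(32 + v) = 2*v/(32 + v))
N(-174) - W(-203, E) = (1/3)*(-174) - 2*(-203)/(32 - 203) = -58 - 2*(-203)/(-171) = -58 - 2*(-203)*(-1)/171 = -58 - 1*406/171 = -58 - 406/171 = -10324/171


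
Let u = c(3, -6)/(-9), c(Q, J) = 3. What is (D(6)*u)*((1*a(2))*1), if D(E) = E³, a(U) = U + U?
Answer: -288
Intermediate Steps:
a(U) = 2*U
u = -⅓ (u = 3/(-9) = 3*(-⅑) = -⅓ ≈ -0.33333)
(D(6)*u)*((1*a(2))*1) = (6³*(-⅓))*((1*(2*2))*1) = (216*(-⅓))*((1*4)*1) = -288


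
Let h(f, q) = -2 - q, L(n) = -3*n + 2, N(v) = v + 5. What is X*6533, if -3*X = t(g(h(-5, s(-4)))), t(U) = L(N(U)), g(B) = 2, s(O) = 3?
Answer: 124127/3 ≈ 41376.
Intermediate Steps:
N(v) = 5 + v
L(n) = 2 - 3*n
t(U) = -13 - 3*U (t(U) = 2 - 3*(5 + U) = 2 + (-15 - 3*U) = -13 - 3*U)
X = 19/3 (X = -(-13 - 3*2)/3 = -(-13 - 6)/3 = -⅓*(-19) = 19/3 ≈ 6.3333)
X*6533 = (19/3)*6533 = 124127/3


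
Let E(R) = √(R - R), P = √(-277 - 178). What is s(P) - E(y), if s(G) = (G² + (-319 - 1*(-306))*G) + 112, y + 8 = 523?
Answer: -343 - 13*I*√455 ≈ -343.0 - 277.3*I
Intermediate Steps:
y = 515 (y = -8 + 523 = 515)
P = I*√455 (P = √(-455) = I*√455 ≈ 21.331*I)
s(G) = 112 + G² - 13*G (s(G) = (G² + (-319 + 306)*G) + 112 = (G² - 13*G) + 112 = 112 + G² - 13*G)
E(R) = 0 (E(R) = √0 = 0)
s(P) - E(y) = (112 + (I*√455)² - 13*I*√455) - 1*0 = (112 - 455 - 13*I*√455) + 0 = (-343 - 13*I*√455) + 0 = -343 - 13*I*√455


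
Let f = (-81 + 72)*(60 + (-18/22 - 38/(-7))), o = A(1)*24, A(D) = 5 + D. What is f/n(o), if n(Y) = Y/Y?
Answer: -44775/77 ≈ -581.49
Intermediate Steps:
o = 144 (o = (5 + 1)*24 = 6*24 = 144)
n(Y) = 1
f = -44775/77 (f = -9*(60 + (-18*1/22 - 38*(-1/7))) = -9*(60 + (-9/11 + 38/7)) = -9*(60 + 355/77) = -9*4975/77 = -44775/77 ≈ -581.49)
f/n(o) = -44775/77/1 = -44775/77*1 = -44775/77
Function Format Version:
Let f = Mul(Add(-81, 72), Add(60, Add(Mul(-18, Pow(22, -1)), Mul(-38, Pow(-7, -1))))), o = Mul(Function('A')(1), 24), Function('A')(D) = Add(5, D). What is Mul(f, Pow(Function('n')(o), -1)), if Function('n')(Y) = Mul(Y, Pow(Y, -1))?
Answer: Rational(-44775, 77) ≈ -581.49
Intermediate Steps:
o = 144 (o = Mul(Add(5, 1), 24) = Mul(6, 24) = 144)
Function('n')(Y) = 1
f = Rational(-44775, 77) (f = Mul(-9, Add(60, Add(Mul(-18, Rational(1, 22)), Mul(-38, Rational(-1, 7))))) = Mul(-9, Add(60, Add(Rational(-9, 11), Rational(38, 7)))) = Mul(-9, Add(60, Rational(355, 77))) = Mul(-9, Rational(4975, 77)) = Rational(-44775, 77) ≈ -581.49)
Mul(f, Pow(Function('n')(o), -1)) = Mul(Rational(-44775, 77), Pow(1, -1)) = Mul(Rational(-44775, 77), 1) = Rational(-44775, 77)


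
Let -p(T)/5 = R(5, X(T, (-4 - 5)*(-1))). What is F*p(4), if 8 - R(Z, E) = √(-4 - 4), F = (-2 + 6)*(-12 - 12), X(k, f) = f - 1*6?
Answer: 3840 - 960*I*√2 ≈ 3840.0 - 1357.6*I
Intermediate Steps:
X(k, f) = -6 + f (X(k, f) = f - 6 = -6 + f)
F = -96 (F = 4*(-24) = -96)
R(Z, E) = 8 - 2*I*√2 (R(Z, E) = 8 - √(-4 - 4) = 8 - √(-8) = 8 - 2*I*√2)
p(T) = -40 + 10*I*√2 (p(T) = -5*(8 - 2*I*√2) = -40 + 10*I*√2)
F*p(4) = -96*(-40 + 10*I*√2) = 3840 - 960*I*√2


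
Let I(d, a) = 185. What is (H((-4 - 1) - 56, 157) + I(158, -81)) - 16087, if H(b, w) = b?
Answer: -15963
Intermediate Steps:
(H((-4 - 1) - 56, 157) + I(158, -81)) - 16087 = (((-4 - 1) - 56) + 185) - 16087 = ((-5 - 56) + 185) - 16087 = (-61 + 185) - 16087 = 124 - 16087 = -15963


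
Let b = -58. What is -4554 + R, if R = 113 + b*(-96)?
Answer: 1127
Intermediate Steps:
R = 5681 (R = 113 - 58*(-96) = 113 + 5568 = 5681)
-4554 + R = -4554 + 5681 = 1127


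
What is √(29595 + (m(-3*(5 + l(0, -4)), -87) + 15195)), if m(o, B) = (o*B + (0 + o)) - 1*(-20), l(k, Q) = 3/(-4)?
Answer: √183626/2 ≈ 214.26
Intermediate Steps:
l(k, Q) = -¾ (l(k, Q) = 3*(-¼) = -¾)
m(o, B) = 20 + o + B*o (m(o, B) = (B*o + o) + 20 = (o + B*o) + 20 = 20 + o + B*o)
√(29595 + (m(-3*(5 + l(0, -4)), -87) + 15195)) = √(29595 + ((20 - 3*(5 - ¾) - (-261)*(5 - ¾)) + 15195)) = √(29595 + ((20 - 3*17/4 - (-261)*17/4) + 15195)) = √(29595 + ((20 - 51/4 - 87*(-51/4)) + 15195)) = √(29595 + ((20 - 51/4 + 4437/4) + 15195)) = √(29595 + (2233/2 + 15195)) = √(29595 + 32623/2) = √(91813/2) = √183626/2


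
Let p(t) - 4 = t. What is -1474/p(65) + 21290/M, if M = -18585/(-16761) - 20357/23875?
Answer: 97950162434983/1178901777 ≈ 83086.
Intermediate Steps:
p(t) = 4 + t
M = 34171066/133389625 (M = -18585*(-1/16761) - 20357*1/23875 = 6195/5587 - 20357/23875 = 34171066/133389625 ≈ 0.25618)
-1474/p(65) + 21290/M = -1474/(4 + 65) + 21290/(34171066/133389625) = -1474/69 + 21290*(133389625/34171066) = -1474*1/69 + 1419932558125/17085533 = -1474/69 + 1419932558125/17085533 = 97950162434983/1178901777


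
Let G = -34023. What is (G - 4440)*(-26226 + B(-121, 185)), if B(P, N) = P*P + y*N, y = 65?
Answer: -16923720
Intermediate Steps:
B(P, N) = P² + 65*N (B(P, N) = P*P + 65*N = P² + 65*N)
(G - 4440)*(-26226 + B(-121, 185)) = (-34023 - 4440)*(-26226 + ((-121)² + 65*185)) = -38463*(-26226 + (14641 + 12025)) = -38463*(-26226 + 26666) = -38463*440 = -16923720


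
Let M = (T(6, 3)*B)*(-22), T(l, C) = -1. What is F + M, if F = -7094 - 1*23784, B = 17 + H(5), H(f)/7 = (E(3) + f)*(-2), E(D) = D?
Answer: -32968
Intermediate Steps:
H(f) = -42 - 14*f (H(f) = 7*((3 + f)*(-2)) = 7*(-6 - 2*f) = -42 - 14*f)
B = -95 (B = 17 + (-42 - 14*5) = 17 + (-42 - 70) = 17 - 112 = -95)
F = -30878 (F = -7094 - 23784 = -30878)
M = -2090 (M = -1*(-95)*(-22) = 95*(-22) = -2090)
F + M = -30878 - 2090 = -32968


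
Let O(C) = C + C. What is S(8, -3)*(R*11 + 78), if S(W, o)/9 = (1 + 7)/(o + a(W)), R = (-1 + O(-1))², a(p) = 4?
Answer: 12744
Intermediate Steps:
O(C) = 2*C
R = 9 (R = (-1 + 2*(-1))² = (-1 - 2)² = (-3)² = 9)
S(W, o) = 72/(4 + o) (S(W, o) = 9*((1 + 7)/(o + 4)) = 9*(8/(4 + o)) = 72/(4 + o))
S(8, -3)*(R*11 + 78) = (72/(4 - 3))*(9*11 + 78) = (72/1)*(99 + 78) = (72*1)*177 = 72*177 = 12744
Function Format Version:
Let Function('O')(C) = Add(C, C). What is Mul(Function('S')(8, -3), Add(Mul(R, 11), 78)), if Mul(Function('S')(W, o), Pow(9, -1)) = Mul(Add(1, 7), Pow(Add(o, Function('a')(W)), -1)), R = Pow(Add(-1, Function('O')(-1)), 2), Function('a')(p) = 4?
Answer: 12744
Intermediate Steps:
Function('O')(C) = Mul(2, C)
R = 9 (R = Pow(Add(-1, Mul(2, -1)), 2) = Pow(Add(-1, -2), 2) = Pow(-3, 2) = 9)
Function('S')(W, o) = Mul(72, Pow(Add(4, o), -1)) (Function('S')(W, o) = Mul(9, Mul(Add(1, 7), Pow(Add(o, 4), -1))) = Mul(9, Mul(8, Pow(Add(4, o), -1))) = Mul(72, Pow(Add(4, o), -1)))
Mul(Function('S')(8, -3), Add(Mul(R, 11), 78)) = Mul(Mul(72, Pow(Add(4, -3), -1)), Add(Mul(9, 11), 78)) = Mul(Mul(72, Pow(1, -1)), Add(99, 78)) = Mul(Mul(72, 1), 177) = Mul(72, 177) = 12744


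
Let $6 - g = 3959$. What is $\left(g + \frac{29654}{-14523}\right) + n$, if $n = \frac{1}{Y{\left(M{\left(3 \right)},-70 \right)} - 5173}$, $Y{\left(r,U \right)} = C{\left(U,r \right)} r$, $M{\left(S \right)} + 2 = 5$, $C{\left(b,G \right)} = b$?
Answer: $- \frac{309194544482}{78177309} \approx -3955.0$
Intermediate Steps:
$M{\left(S \right)} = 3$ ($M{\left(S \right)} = -2 + 5 = 3$)
$g = -3953$ ($g = 6 - 3959 = -3953$)
$Y{\left(r,U \right)} = U r$
$n = - \frac{1}{5383}$ ($n = \frac{1}{\left(-70\right) 3 - 5173} = \frac{1}{-210 - 5173} = \frac{1}{-5383} = - \frac{1}{5383} \approx -0.00018577$)
$\left(g + \frac{29654}{-14523}\right) + n = \left(-3953 + \frac{29654}{-14523}\right) - \frac{1}{5383} = \left(-3953 + 29654 \left(- \frac{1}{14523}\right)\right) - \frac{1}{5383} = \left(-3953 - \frac{29654}{14523}\right) - \frac{1}{5383} = - \frac{57439073}{14523} - \frac{1}{5383} = - \frac{309194544482}{78177309}$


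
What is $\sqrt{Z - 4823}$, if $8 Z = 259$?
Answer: $\frac{5 i \sqrt{3066}}{4} \approx 69.214 i$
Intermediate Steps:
$Z = \frac{259}{8}$ ($Z = \frac{1}{8} \cdot 259 = \frac{259}{8} \approx 32.375$)
$\sqrt{Z - 4823} = \sqrt{\frac{259}{8} - 4823} = \sqrt{- \frac{38325}{8}} = \frac{5 i \sqrt{3066}}{4}$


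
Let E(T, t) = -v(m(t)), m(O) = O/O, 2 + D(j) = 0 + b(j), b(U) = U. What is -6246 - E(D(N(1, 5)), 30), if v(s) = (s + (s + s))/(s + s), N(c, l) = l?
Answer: -12489/2 ≈ -6244.5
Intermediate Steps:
D(j) = -2 + j (D(j) = -2 + (0 + j) = -2 + j)
m(O) = 1
v(s) = 3/2 (v(s) = (s + 2*s)/((2*s)) = (3*s)*(1/(2*s)) = 3/2)
E(T, t) = -3/2 (E(T, t) = -1*3/2 = -3/2)
-6246 - E(D(N(1, 5)), 30) = -6246 - 1*(-3/2) = -6246 + 3/2 = -12489/2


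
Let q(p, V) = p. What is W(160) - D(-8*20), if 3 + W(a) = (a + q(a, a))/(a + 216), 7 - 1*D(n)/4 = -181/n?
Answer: -48173/1880 ≈ -25.624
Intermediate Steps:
D(n) = 28 + 724/n (D(n) = 28 - (-724)/n = 28 + 724/n)
W(a) = -3 + 2*a/(216 + a) (W(a) = -3 + (a + a)/(a + 216) = -3 + (2*a)/(216 + a) = -3 + 2*a/(216 + a))
W(160) - D(-8*20) = (-648 - 1*160)/(216 + 160) - (28 + 724/((-8*20))) = (-648 - 160)/376 - (28 + 724/(-160)) = (1/376)*(-808) - (28 + 724*(-1/160)) = -101/47 - (28 - 181/40) = -101/47 - 1*939/40 = -101/47 - 939/40 = -48173/1880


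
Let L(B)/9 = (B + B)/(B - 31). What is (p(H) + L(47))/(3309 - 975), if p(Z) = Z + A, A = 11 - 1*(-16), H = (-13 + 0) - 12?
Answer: 439/18672 ≈ 0.023511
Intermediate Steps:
L(B) = 18*B/(-31 + B) (L(B) = 9*((B + B)/(B - 31)) = 9*((2*B)/(-31 + B)) = 9*(2*B/(-31 + B)) = 18*B/(-31 + B))
H = -25 (H = -13 - 12 = -25)
A = 27 (A = 11 + 16 = 27)
p(Z) = 27 + Z (p(Z) = Z + 27 = 27 + Z)
(p(H) + L(47))/(3309 - 975) = ((27 - 25) + 18*47/(-31 + 47))/(3309 - 975) = (2 + 18*47/16)/2334 = (2 + 18*47*(1/16))*(1/2334) = (2 + 423/8)*(1/2334) = (439/8)*(1/2334) = 439/18672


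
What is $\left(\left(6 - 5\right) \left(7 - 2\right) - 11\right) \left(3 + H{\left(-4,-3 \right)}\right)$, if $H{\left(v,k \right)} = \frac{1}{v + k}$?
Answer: $- \frac{120}{7} \approx -17.143$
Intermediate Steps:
$H{\left(v,k \right)} = \frac{1}{k + v}$
$\left(\left(6 - 5\right) \left(7 - 2\right) - 11\right) \left(3 + H{\left(-4,-3 \right)}\right) = \left(\left(6 - 5\right) \left(7 - 2\right) - 11\right) \left(3 + \frac{1}{-3 - 4}\right) = \left(1 \cdot 5 - 11\right) \left(3 + \frac{1}{-7}\right) = \left(5 - 11\right) \left(3 - \frac{1}{7}\right) = \left(-6\right) \frac{20}{7} = - \frac{120}{7}$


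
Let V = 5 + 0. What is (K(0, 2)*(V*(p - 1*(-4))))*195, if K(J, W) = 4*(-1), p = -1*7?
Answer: 11700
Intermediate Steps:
p = -7
K(J, W) = -4
V = 5
(K(0, 2)*(V*(p - 1*(-4))))*195 = -20*(-7 - 1*(-4))*195 = -20*(-7 + 4)*195 = -20*(-3)*195 = -4*(-15)*195 = 60*195 = 11700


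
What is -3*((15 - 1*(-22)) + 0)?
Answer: -111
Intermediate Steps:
-3*((15 - 1*(-22)) + 0) = -3*((15 + 22) + 0) = -3*(37 + 0) = -3*37 = -111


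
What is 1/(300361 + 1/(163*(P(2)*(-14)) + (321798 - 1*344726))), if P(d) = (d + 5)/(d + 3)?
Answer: 130614/39231351649 ≈ 3.3293e-6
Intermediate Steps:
P(d) = (5 + d)/(3 + d)
1/(300361 + 1/(163*(P(2)*(-14)) + (321798 - 1*344726))) = 1/(300361 + 1/(163*(((5 + 2)/(3 + 2))*(-14)) + (321798 - 1*344726))) = 1/(300361 + 1/(163*((7/5)*(-14)) + (321798 - 344726))) = 1/(300361 + 1/(163*(((1/5)*7)*(-14)) - 22928)) = 1/(300361 + 1/(163*((7/5)*(-14)) - 22928)) = 1/(300361 + 1/(163*(-98/5) - 22928)) = 1/(300361 + 1/(-15974/5 - 22928)) = 1/(300361 + 1/(-130614/5)) = 1/(300361 - 5/130614) = 1/(39231351649/130614) = 130614/39231351649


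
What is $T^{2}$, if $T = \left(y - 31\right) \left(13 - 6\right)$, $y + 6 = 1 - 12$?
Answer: $112896$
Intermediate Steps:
$y = -17$ ($y = -6 + \left(1 - 12\right) = -6 - 11 = -17$)
$T = -336$ ($T = \left(-17 - 31\right) \left(13 - 6\right) = - 48 \left(13 - 6\right) = \left(-48\right) 7 = -336$)
$T^{2} = \left(-336\right)^{2} = 112896$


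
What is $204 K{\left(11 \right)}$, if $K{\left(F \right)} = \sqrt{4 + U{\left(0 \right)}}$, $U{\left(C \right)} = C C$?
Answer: $408$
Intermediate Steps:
$U{\left(C \right)} = C^{2}$
$K{\left(F \right)} = 2$ ($K{\left(F \right)} = \sqrt{4 + 0^{2}} = \sqrt{4 + 0} = \sqrt{4} = 2$)
$204 K{\left(11 \right)} = 204 \cdot 2 = 408$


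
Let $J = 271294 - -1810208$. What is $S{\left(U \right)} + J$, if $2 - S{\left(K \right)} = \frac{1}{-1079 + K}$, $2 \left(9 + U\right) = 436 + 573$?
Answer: $\frac{2429115170}{1167} \approx 2.0815 \cdot 10^{6}$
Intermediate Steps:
$U = \frac{991}{2}$ ($U = -9 + \frac{436 + 573}{2} = -9 + \frac{1}{2} \cdot 1009 = -9 + \frac{1009}{2} = \frac{991}{2} \approx 495.5$)
$J = 2081502$ ($J = 271294 + 1810208 = 2081502$)
$S{\left(K \right)} = 2 - \frac{1}{-1079 + K}$
$S{\left(U \right)} + J = \frac{-2159 + 2 \cdot \frac{991}{2}}{-1079 + \frac{991}{2}} + 2081502 = \frac{-2159 + 991}{- \frac{1167}{2}} + 2081502 = \left(- \frac{2}{1167}\right) \left(-1168\right) + 2081502 = \frac{2336}{1167} + 2081502 = \frac{2429115170}{1167}$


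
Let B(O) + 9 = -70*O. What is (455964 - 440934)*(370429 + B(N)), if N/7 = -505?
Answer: 9286586100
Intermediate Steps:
N = -3535 (N = 7*(-505) = -3535)
B(O) = -9 - 70*O
(455964 - 440934)*(370429 + B(N)) = (455964 - 440934)*(370429 + (-9 - 70*(-3535))) = 15030*(370429 + (-9 + 247450)) = 15030*(370429 + 247441) = 15030*617870 = 9286586100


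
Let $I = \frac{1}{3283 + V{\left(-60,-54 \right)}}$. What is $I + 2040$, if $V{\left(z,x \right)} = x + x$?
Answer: $\frac{6477001}{3175} \approx 2040.0$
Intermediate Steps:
$V{\left(z,x \right)} = 2 x$
$I = \frac{1}{3175}$ ($I = \frac{1}{3283 + 2 \left(-54\right)} = \frac{1}{3283 - 108} = \frac{1}{3175} \approx 0.00031496$)
$I + 2040 = \frac{1}{3175} + 2040 = \frac{6477001}{3175}$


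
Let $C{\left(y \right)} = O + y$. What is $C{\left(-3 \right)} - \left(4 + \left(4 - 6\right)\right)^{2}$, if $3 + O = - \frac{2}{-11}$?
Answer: $- \frac{108}{11} \approx -9.8182$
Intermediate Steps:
$O = - \frac{31}{11}$ ($O = -3 - \frac{2}{-11} = -3 - - \frac{2}{11} = -3 + \frac{2}{11} = - \frac{31}{11} \approx -2.8182$)
$C{\left(y \right)} = - \frac{31}{11} + y$
$C{\left(-3 \right)} - \left(4 + \left(4 - 6\right)\right)^{2} = \left(- \frac{31}{11} - 3\right) - \left(4 + \left(4 - 6\right)\right)^{2} = - \frac{64}{11} - \left(4 + \left(4 - 6\right)\right)^{2} = - \frac{64}{11} - \left(4 - 2\right)^{2} = - \frac{64}{11} - 2^{2} = - \frac{64}{11} - 4 = - \frac{108}{11}$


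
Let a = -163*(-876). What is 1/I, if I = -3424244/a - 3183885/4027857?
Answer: -47927470443/1187248811374 ≈ -0.040368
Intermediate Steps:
a = 142788
I = -1187248811374/47927470443 (I = -3424244/142788 - 3183885/4027857 = -3424244*1/142788 - 3183885*1/4027857 = -856061/35697 - 1061295/1342619 = -1187248811374/47927470443 ≈ -24.772)
1/I = 1/(-1187248811374/47927470443) = -47927470443/1187248811374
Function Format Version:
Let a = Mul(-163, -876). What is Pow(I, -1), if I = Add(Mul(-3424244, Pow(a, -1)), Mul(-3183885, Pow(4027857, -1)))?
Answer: Rational(-47927470443, 1187248811374) ≈ -0.040368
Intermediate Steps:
a = 142788
I = Rational(-1187248811374, 47927470443) (I = Add(Mul(-3424244, Pow(142788, -1)), Mul(-3183885, Pow(4027857, -1))) = Add(Mul(-3424244, Rational(1, 142788)), Mul(-3183885, Rational(1, 4027857))) = Add(Rational(-856061, 35697), Rational(-1061295, 1342619)) = Rational(-1187248811374, 47927470443) ≈ -24.772)
Pow(I, -1) = Pow(Rational(-1187248811374, 47927470443), -1) = Rational(-47927470443, 1187248811374)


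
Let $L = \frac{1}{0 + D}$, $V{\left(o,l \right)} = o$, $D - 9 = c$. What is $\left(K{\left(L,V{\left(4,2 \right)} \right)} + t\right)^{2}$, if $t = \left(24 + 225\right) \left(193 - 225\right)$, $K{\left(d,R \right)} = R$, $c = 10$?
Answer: $63425296$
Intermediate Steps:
$D = 19$ ($D = 9 + 10 = 19$)
$L = \frac{1}{19}$ ($L = \frac{1}{0 + 19} = \frac{1}{19} \approx 0.052632$)
$t = -7968$ ($t = 249 \left(-32\right) = -7968$)
$\left(K{\left(L,V{\left(4,2 \right)} \right)} + t\right)^{2} = \left(4 - 7968\right)^{2} = \left(-7964\right)^{2} = 63425296$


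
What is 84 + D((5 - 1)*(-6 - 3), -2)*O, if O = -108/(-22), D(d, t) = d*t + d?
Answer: 2868/11 ≈ 260.73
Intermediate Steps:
D(d, t) = d + d*t
O = 54/11 (O = -108*(-1/22) = 54/11 ≈ 4.9091)
84 + D((5 - 1)*(-6 - 3), -2)*O = 84 + (((5 - 1)*(-6 - 3))*(1 - 2))*(54/11) = 84 + ((4*(-9))*(-1))*(54/11) = 84 - 36*(-1)*(54/11) = 84 + 36*(54/11) = 84 + 1944/11 = 2868/11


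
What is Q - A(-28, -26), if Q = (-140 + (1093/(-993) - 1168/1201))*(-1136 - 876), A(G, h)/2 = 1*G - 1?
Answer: 340973470838/1192593 ≈ 2.8591e+5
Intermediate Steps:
A(G, h) = -2 + 2*G (A(G, h) = 2*(1*G - 1) = 2*(G - 1) = 2*(-1 + G) = -2 + 2*G)
Q = 340904300444/1192593 (Q = (-140 + (1093*(-1/993) - 1168*1/1201))*(-2012) = (-140 + (-1093/993 - 1168/1201))*(-2012) = (-140 - 2472517/1192593)*(-2012) = -169435537/1192593*(-2012) = 340904300444/1192593 ≈ 2.8585e+5)
Q - A(-28, -26) = 340904300444/1192593 - (-2 + 2*(-28)) = 340904300444/1192593 - (-2 - 56) = 340904300444/1192593 - 1*(-58) = 340904300444/1192593 + 58 = 340973470838/1192593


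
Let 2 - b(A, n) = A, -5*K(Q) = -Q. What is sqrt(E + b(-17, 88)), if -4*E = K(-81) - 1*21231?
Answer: sqrt(133270)/5 ≈ 73.012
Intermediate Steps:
K(Q) = Q/5 (K(Q) = -(-1)*Q/5 = Q/5)
b(A, n) = 2 - A
E = 26559/5 (E = -((1/5)*(-81) - 1*21231)/4 = -(-81/5 - 21231)/4 = -1/4*(-106236/5) = 26559/5 ≈ 5311.8)
sqrt(E + b(-17, 88)) = sqrt(26559/5 + (2 - 1*(-17))) = sqrt(26559/5 + (2 + 17)) = sqrt(26559/5 + 19) = sqrt(26654/5) = sqrt(133270)/5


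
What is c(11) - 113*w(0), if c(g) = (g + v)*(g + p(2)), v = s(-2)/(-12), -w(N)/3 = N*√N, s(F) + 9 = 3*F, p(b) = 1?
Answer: 147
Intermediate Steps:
s(F) = -9 + 3*F
w(N) = -3*N^(3/2) (w(N) = -3*N*√N = -3*N^(3/2))
v = 5/4 (v = (-9 + 3*(-2))/(-12) = (-9 - 6)*(-1/12) = -15*(-1/12) = 5/4 ≈ 1.2500)
c(g) = (1 + g)*(5/4 + g) (c(g) = (g + 5/4)*(g + 1) = (5/4 + g)*(1 + g) = (1 + g)*(5/4 + g))
c(11) - 113*w(0) = (5/4 + 11² + (9/4)*11) - (-339)*0^(3/2) = (5/4 + 121 + 99/4) - (-339)*0 = 147 - 113*0 = 147 + 0 = 147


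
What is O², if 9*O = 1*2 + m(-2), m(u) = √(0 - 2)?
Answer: (2 + I*√2)²/81 ≈ 0.024691 + 0.069838*I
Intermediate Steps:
m(u) = I*√2 (m(u) = √(-2) = I*√2)
O = 2/9 + I*√2/9 (O = (1*2 + I*√2)/9 = (2 + I*√2)/9 = 2/9 + I*√2/9 ≈ 0.22222 + 0.15713*I)
O² = (2/9 + I*√2/9)²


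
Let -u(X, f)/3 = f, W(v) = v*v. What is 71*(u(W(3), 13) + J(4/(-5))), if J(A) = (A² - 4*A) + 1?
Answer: -60634/25 ≈ -2425.4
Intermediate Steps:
W(v) = v²
u(X, f) = -3*f
J(A) = 1 + A² - 4*A
71*(u(W(3), 13) + J(4/(-5))) = 71*(-3*13 + (1 + (4/(-5))² - 16/(-5))) = 71*(-39 + (1 + (4*(-⅕))² - 16*(-1)/5)) = 71*(-39 + (1 + (-⅘)² - 4*(-⅘))) = 71*(-39 + (1 + 16/25 + 16/5)) = 71*(-39 + 121/25) = 71*(-854/25) = -60634/25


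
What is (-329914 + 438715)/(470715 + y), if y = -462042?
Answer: 5181/413 ≈ 12.545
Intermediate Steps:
(-329914 + 438715)/(470715 + y) = (-329914 + 438715)/(470715 - 462042) = 108801/8673 = 108801*(1/8673) = 5181/413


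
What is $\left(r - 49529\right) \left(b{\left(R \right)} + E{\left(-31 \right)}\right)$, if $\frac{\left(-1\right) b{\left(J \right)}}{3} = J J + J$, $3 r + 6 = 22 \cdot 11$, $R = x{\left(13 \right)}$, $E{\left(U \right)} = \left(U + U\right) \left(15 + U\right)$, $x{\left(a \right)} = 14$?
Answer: $- \frac{53703062}{3} \approx -1.7901 \cdot 10^{7}$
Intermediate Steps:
$E{\left(U \right)} = 2 U \left(15 + U\right)$
$R = 14$
$r = \frac{236}{3}$ ($r = -2 + \frac{22 \cdot 11}{3} = -2 + \frac{1}{3} \cdot 242 = -2 + \frac{242}{3} = \frac{236}{3} \approx 78.667$)
$b{\left(J \right)} = - 3 J - 3 J^{2}$ ($b{\left(J \right)} = - 3 \left(J J + J\right) = - 3 \left(J^{2} + J\right) = - 3 \left(J + J^{2}\right) = - 3 J - 3 J^{2}$)
$\left(r - 49529\right) \left(b{\left(R \right)} + E{\left(-31 \right)}\right) = \left(\frac{236}{3} - 49529\right) \left(\left(-3\right) 14 \left(1 + 14\right) + 2 \left(-31\right) \left(15 - 31\right)\right) = - \frac{148351 \left(\left(-3\right) 14 \cdot 15 + 2 \left(-31\right) \left(-16\right)\right)}{3} = - \frac{148351 \left(-630 + 992\right)}{3} = \left(- \frac{148351}{3}\right) 362 = - \frac{53703062}{3}$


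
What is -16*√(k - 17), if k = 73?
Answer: -32*√14 ≈ -119.73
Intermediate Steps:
-16*√(k - 17) = -16*√(73 - 17) = -32*√14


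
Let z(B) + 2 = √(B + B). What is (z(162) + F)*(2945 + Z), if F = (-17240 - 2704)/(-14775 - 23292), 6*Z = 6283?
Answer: 2511136708/38067 ≈ 65966.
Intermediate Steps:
Z = 6283/6 (Z = (⅙)*6283 = 6283/6 ≈ 1047.2)
z(B) = -2 + √2*√B (z(B) = -2 + √(B + B) = -2 + √(2*B) = -2 + √2*√B)
F = 6648/12689 (F = -19944/(-38067) = -19944*(-1/38067) = 6648/12689 ≈ 0.52392)
(z(162) + F)*(2945 + Z) = ((-2 + √2*√162) + 6648/12689)*(2945 + 6283/6) = ((-2 + √2*(9*√2)) + 6648/12689)*(23953/6) = ((-2 + 18) + 6648/12689)*(23953/6) = (16 + 6648/12689)*(23953/6) = (209672/12689)*(23953/6) = 2511136708/38067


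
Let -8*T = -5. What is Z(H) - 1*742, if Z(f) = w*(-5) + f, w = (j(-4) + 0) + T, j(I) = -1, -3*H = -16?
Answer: -17635/24 ≈ -734.79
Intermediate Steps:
H = 16/3 (H = -⅓*(-16) = 16/3 ≈ 5.3333)
T = 5/8 (T = -⅛*(-5) = 5/8 ≈ 0.62500)
w = -3/8 (w = (-1 + 0) + 5/8 = -1 + 5/8 = -3/8 ≈ -0.37500)
Z(f) = 15/8 + f (Z(f) = -3/8*(-5) + f = 15/8 + f)
Z(H) - 1*742 = (15/8 + 16/3) - 1*742 = 173/24 - 742 = -17635/24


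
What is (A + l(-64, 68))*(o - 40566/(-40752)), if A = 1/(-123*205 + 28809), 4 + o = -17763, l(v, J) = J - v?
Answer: -57245369903527/24410448 ≈ -2.3451e+6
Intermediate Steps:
o = -17767 (o = -4 - 17763 = -17767)
A = 1/3594 (A = 1/(-25215 + 28809) = 1/3594 ≈ 0.00027824)
(A + l(-64, 68))*(o - 40566/(-40752)) = (1/3594 + (68 - 1*(-64)))*(-17767 - 40566/(-40752)) = (1/3594 + (68 + 64))*(-17767 - 40566*(-1/40752)) = (1/3594 + 132)*(-17767 + 6761/6792) = (474409/3594)*(-120666703/6792) = -57245369903527/24410448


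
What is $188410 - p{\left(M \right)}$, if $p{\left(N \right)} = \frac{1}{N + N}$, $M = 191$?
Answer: $\frac{71972619}{382} \approx 1.8841 \cdot 10^{5}$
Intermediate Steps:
$p{\left(N \right)} = \frac{1}{2 N}$
$188410 - p{\left(M \right)} = 188410 - \frac{1}{2 \cdot 191} = 188410 - \frac{1}{2} \cdot \frac{1}{191} = 188410 - \frac{1}{382} = \frac{71972619}{382}$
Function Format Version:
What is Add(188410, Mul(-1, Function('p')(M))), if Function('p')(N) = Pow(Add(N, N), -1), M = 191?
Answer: Rational(71972619, 382) ≈ 1.8841e+5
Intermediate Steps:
Function('p')(N) = Mul(Rational(1, 2), Pow(N, -1)) (Function('p')(N) = Pow(Mul(2, N), -1) = Mul(Rational(1, 2), Pow(N, -1)))
Add(188410, Mul(-1, Function('p')(M))) = Add(188410, Mul(-1, Mul(Rational(1, 2), Pow(191, -1)))) = Add(188410, Mul(-1, Mul(Rational(1, 2), Rational(1, 191)))) = Add(188410, Mul(-1, Rational(1, 382))) = Add(188410, Rational(-1, 382)) = Rational(71972619, 382)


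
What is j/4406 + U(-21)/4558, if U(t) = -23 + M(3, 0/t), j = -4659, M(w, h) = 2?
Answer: -5332062/5020637 ≈ -1.0620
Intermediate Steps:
U(t) = -21 (U(t) = -23 + 2 = -21)
j/4406 + U(-21)/4558 = -4659/4406 - 21/4558 = -5332062/5020637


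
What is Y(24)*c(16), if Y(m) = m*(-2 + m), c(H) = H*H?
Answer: 135168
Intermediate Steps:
c(H) = H²
Y(24)*c(16) = (24*(-2 + 24))*16² = (24*22)*256 = 528*256 = 135168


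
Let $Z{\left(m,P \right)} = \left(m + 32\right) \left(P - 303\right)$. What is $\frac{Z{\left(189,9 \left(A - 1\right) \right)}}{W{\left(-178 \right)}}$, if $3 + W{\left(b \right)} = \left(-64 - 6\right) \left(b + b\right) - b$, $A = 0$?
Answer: $- \frac{22984}{8365} \approx -2.7476$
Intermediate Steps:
$Z{\left(m,P \right)} = \left(-303 + P\right) \left(32 + m\right)$ ($Z{\left(m,P \right)} = \left(32 + m\right) \left(-303 + P\right) = \left(-303 + P\right) \left(32 + m\right)$)
$W{\left(b \right)} = -3 - 141 b$ ($W{\left(b \right)} = -3 - \left(b - \left(-64 - 6\right) \left(b + b\right)\right) = -3 - \left(b + 70 \cdot 2 b\right) = -3 - 141 b$)
$\frac{Z{\left(189,9 \left(A - 1\right) \right)}}{W{\left(-178 \right)}} = \frac{-9696 - 57267 + 32 \cdot 9 \left(0 - 1\right) + 9 \left(0 - 1\right) 189}{-3 - -25098} = \frac{-9696 - 57267 + 32 \cdot 9 \left(-1\right) + 9 \left(-1\right) 189}{-3 + 25098} = \frac{-9696 - 57267 + 32 \left(-9\right) - 1701}{25095} = \left(-9696 - 57267 - 288 - 1701\right) \frac{1}{25095} = \left(-68952\right) \frac{1}{25095} = - \frac{22984}{8365}$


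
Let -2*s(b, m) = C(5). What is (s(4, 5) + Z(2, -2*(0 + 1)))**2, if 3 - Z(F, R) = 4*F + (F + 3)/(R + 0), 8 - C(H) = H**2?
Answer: 36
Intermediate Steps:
C(H) = 8 - H**2
s(b, m) = 17/2 (s(b, m) = -(8 - 1*5**2)/2 = -(8 - 1*25)/2 = -(8 - 25)/2 = -1/2*(-17) = 17/2)
Z(F, R) = 3 - 4*F - (3 + F)/R (Z(F, R) = 3 - (4*F + (F + 3)/(R + 0)) = 3 - (4*F + (3 + F)/R) = 3 + (-4*F - (3 + F)/R) = 3 - 4*F - (3 + F)/R)
(s(4, 5) + Z(2, -2*(0 + 1)))**2 = (17/2 + (3 - 4*2 - 3*(-1/(2*(0 + 1))) - 1*2/(-2*(0 + 1))))**2 = (17/2 + (3 - 8 - 3/((-2*1)) - 1*2/(-2*1)))**2 = (17/2 + (3 - 8 - 3/(-2) - 1*2/(-2)))**2 = (17/2 + (3 - 8 - 3*(-1/2) - 1*2*(-1/2)))**2 = (17/2 + (3 - 8 + 3/2 + 1))**2 = (17/2 - 5/2)**2 = 6**2 = 36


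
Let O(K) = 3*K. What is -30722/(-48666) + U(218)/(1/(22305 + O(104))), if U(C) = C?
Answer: 119974017859/24333 ≈ 4.9305e+6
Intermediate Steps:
-30722/(-48666) + U(218)/(1/(22305 + O(104))) = -30722/(-48666) + 218/(1/(22305 + 3*104)) = -30722*(-1/48666) + 218/(1/(22305 + 312)) = 15361/24333 + 218/(1/22617) = 15361/24333 + 218*22617 = 15361/24333 + 4930506 = 119974017859/24333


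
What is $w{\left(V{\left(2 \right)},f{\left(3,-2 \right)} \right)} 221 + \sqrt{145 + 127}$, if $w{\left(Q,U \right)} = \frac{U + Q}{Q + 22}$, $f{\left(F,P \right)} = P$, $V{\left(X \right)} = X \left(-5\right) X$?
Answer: $-2431 + 4 \sqrt{17} \approx -2414.5$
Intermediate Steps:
$V{\left(X \right)} = - 5 X^{2}$ ($V{\left(X \right)} = - 5 X X = - 5 X^{2}$)
$w{\left(Q,U \right)} = \frac{Q + U}{22 + Q}$
$w{\left(V{\left(2 \right)},f{\left(3,-2 \right)} \right)} 221 + \sqrt{145 + 127} = \frac{- 5 \cdot 2^{2} - 2}{22 - 5 \cdot 2^{2}} \cdot 221 + \sqrt{145 + 127} = \frac{\left(-5\right) 4 - 2}{22 - 20} \cdot 221 + \sqrt{272} = \frac{-20 - 2}{22 - 20} \cdot 221 + 4 \sqrt{17} = \frac{1}{2} \left(-22\right) 221 + 4 \sqrt{17} = \left(-11\right) 221 + 4 \sqrt{17} = -2431 + 4 \sqrt{17}$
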